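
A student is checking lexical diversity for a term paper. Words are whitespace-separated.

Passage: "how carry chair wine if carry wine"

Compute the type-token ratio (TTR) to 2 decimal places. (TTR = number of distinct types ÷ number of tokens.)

0.71

N = 7 tokens, V = 5 types.
TTR = V / N = 5 / 7 = 0.71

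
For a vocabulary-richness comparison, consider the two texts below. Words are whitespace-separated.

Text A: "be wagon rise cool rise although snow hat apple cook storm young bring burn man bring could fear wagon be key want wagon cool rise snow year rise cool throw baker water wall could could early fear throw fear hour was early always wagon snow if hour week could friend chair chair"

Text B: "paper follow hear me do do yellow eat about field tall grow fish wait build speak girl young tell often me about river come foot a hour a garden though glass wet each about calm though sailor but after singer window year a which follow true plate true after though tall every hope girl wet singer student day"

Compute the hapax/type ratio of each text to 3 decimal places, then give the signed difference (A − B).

-0.108

A: hapax=19, V=31, ratio=0.613
B: hapax=31, V=43, ratio=0.721
Difference = 0.613 − 0.721 = -0.108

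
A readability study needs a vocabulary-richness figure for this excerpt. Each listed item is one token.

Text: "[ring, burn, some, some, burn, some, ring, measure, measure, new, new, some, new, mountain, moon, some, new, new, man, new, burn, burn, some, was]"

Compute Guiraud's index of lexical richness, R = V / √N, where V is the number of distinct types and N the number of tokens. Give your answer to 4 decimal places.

N = 24, V = 9.
√N = 4.898979
R = 9 / 4.898979 = 1.8371

1.8371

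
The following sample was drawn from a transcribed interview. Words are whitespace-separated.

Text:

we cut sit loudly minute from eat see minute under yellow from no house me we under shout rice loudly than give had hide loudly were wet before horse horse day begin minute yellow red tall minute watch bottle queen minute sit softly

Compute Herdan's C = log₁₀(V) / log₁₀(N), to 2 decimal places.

N = 43, V = 31.
log₁₀(V) = 1.491362, log₁₀(N) = 1.633468
C = 1.491362 / 1.633468 = 0.91

0.91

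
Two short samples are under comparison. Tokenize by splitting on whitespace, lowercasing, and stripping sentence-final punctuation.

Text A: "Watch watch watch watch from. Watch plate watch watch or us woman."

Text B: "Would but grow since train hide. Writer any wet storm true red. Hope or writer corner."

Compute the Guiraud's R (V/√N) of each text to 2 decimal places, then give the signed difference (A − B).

A: V=6, N=12, R=1.73
B: V=15, N=16, R=3.75
Difference = 1.73 − 3.75 = -2.02

-2.02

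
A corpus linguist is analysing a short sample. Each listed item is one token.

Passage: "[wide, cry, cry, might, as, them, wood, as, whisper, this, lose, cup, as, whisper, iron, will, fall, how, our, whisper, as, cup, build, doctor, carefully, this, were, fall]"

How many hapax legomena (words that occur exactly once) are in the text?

Frequencies: as:4, whisper:3, cry:2, this:2, cup:2, fall:2, wide:1, might:1, them:1, wood:1, lose:1, iron:1, will:1, how:1, our:1, build:1, doctor:1, carefully:1, were:1
Hapax (freq=1): build, carefully, doctor, how, iron, lose, might, our, them, were, wide, will, wood

13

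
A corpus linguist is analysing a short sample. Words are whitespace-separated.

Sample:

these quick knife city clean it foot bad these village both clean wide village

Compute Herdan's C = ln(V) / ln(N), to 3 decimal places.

N = 14, V = 11.
ln(V) = 2.397895, ln(N) = 2.639057
C = 2.397895 / 2.639057 = 0.909

0.909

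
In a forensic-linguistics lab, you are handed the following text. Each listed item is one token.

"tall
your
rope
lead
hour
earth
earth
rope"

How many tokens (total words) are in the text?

Tokens: tall, your, rope, lead, hour, earth, earth, rope
N = 8

8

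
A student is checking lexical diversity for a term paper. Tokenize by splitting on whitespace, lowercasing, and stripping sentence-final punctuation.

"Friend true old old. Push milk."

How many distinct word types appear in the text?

Distinct types: {friend, milk, old, push, true}
V = 5

5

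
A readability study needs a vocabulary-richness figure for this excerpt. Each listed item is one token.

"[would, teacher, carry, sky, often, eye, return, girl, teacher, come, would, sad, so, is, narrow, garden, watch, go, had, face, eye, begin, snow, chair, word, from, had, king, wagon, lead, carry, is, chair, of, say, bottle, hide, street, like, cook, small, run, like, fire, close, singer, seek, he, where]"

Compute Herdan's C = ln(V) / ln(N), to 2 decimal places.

0.95

N = 49, V = 41.
ln(V) = 3.713572, ln(N) = 3.891820
C = 3.713572 / 3.891820 = 0.95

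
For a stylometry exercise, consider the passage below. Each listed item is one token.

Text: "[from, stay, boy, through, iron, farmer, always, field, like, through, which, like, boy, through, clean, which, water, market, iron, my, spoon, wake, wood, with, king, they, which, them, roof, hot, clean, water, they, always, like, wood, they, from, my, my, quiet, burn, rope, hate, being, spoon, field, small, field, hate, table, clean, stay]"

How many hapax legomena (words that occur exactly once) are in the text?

14

Frequencies: through:3, field:3, like:3, which:3, clean:3, my:3, they:3, from:2, stay:2, boy:2, iron:2, always:2, water:2, spoon:2, wood:2, hate:2, farmer:1, market:1, wake:1, with:1, … (10 more, each freq 1)
Hapax (freq=1): being, burn, farmer, hot, king, market, quiet, roof, rope, small, table, them, wake, with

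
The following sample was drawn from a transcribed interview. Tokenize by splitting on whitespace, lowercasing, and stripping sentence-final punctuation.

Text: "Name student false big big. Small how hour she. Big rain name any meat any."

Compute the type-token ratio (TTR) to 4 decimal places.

0.7333

N = 15 tokens, V = 11 types.
TTR = V / N = 11 / 15 = 0.7333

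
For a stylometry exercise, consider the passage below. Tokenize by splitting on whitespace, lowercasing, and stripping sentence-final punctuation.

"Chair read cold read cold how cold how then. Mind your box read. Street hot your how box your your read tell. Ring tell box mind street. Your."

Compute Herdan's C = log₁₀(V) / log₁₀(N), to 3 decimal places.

N = 28, V = 12.
log₁₀(V) = 1.079181, log₁₀(N) = 1.447158
C = 1.079181 / 1.447158 = 0.746

0.746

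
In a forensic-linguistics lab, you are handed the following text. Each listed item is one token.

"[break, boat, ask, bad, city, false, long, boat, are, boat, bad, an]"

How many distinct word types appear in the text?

Distinct types: {an, are, ask, bad, boat, break, city, false, long}
V = 9

9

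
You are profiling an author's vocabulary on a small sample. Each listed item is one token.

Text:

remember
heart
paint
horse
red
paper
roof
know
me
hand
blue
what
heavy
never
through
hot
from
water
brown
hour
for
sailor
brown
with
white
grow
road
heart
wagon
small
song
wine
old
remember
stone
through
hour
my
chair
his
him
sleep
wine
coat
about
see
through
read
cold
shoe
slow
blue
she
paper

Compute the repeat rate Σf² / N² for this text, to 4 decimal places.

0.0254

Frequencies: through:3, remember:2, heart:2, paper:2, blue:2, brown:2, hour:2, wine:2, paint:1, horse:1, red:1, roof:1, know:1, me:1, hand:1, what:1, heavy:1, never:1, hot:1, from:1, … (25 more, each freq 1)
Σf² = 74; N² = 2916
Repeat rate = 74 / 2916 = 0.0254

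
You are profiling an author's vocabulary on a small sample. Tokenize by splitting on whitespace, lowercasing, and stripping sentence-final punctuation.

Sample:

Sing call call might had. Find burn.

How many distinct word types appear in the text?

Distinct types: {burn, call, find, had, might, sing}
V = 6

6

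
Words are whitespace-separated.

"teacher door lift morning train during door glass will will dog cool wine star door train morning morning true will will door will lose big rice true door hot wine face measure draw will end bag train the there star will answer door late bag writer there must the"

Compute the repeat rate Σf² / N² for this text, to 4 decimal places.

Frequencies: will:7, door:6, morning:3, train:3, wine:2, star:2, true:2, bag:2, the:2, there:2, teacher:1, lift:1, during:1, glass:1, dog:1, cool:1, lose:1, big:1, rice:1, hot:1, … (8 more, each freq 1)
Σf² = 145; N² = 2401
Repeat rate = 145 / 2401 = 0.0604

0.0604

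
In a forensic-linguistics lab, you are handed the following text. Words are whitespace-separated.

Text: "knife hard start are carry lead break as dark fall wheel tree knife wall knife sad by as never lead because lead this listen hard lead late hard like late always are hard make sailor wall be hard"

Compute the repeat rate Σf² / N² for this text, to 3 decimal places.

0.058

Frequencies: hard:5, lead:4, knife:3, are:2, as:2, wall:2, late:2, start:1, carry:1, break:1, dark:1, fall:1, wheel:1, tree:1, sad:1, by:1, never:1, because:1, this:1, listen:1, … (5 more, each freq 1)
Σf² = 84; N² = 1444
Repeat rate = 84 / 1444 = 0.058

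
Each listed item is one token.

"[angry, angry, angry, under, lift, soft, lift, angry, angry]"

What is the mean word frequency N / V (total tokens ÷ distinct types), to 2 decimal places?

2.25

N = 9 tokens, V = 4 types.
Mean frequency = N / V = 9 / 4 = 2.25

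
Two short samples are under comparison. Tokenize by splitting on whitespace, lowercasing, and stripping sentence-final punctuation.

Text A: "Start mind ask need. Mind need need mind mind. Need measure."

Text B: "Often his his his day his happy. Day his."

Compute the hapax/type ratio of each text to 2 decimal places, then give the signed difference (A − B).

0.10

A: hapax=3, V=5, ratio=0.60
B: hapax=2, V=4, ratio=0.50
Difference = 0.60 − 0.50 = 0.10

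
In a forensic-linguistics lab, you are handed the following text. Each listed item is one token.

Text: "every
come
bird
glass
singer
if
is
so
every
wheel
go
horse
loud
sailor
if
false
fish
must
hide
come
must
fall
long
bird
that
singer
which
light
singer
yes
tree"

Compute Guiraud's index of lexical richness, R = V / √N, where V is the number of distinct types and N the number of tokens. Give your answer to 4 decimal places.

4.3105

N = 31, V = 24.
√N = 5.567764
R = 24 / 5.567764 = 4.3105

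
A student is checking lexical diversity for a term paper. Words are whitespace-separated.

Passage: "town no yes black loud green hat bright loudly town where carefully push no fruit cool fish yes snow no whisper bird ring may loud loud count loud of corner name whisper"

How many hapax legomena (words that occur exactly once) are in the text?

Frequencies: loud:4, no:3, town:2, yes:2, whisper:2, black:1, green:1, hat:1, bright:1, loudly:1, where:1, carefully:1, push:1, fruit:1, cool:1, fish:1, snow:1, bird:1, ring:1, may:1, … (4 more, each freq 1)
Hapax (freq=1): bird, black, bright, carefully, cool, corner, count, fish, fruit, green, hat, loudly, may, name, of, push, ring, snow, where

19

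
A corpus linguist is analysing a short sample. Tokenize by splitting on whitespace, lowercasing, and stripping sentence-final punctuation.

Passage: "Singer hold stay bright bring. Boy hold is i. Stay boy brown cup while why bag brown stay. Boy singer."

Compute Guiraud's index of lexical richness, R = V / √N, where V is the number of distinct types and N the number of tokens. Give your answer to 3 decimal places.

2.907

N = 20, V = 13.
√N = 4.472136
R = 13 / 4.472136 = 2.907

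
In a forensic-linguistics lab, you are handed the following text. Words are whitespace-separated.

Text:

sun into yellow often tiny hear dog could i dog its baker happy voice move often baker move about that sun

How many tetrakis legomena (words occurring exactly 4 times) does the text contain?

Frequencies: sun:2, often:2, dog:2, baker:2, move:2, into:1, yellow:1, tiny:1, hear:1, could:1, i:1, its:1, happy:1, voice:1, about:1, that:1
Words with frequency 4: (none)

0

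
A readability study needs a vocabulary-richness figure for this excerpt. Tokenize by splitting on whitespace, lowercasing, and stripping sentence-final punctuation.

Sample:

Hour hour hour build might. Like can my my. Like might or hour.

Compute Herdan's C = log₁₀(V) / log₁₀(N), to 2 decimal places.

N = 13, V = 7.
log₁₀(V) = 0.845098, log₁₀(N) = 1.113943
C = 0.845098 / 1.113943 = 0.76

0.76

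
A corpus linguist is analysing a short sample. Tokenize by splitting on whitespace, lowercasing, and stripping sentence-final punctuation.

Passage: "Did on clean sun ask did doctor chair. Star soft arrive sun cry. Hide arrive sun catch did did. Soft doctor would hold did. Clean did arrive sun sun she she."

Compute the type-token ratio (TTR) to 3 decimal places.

0.516

N = 31 tokens, V = 16 types.
TTR = V / N = 16 / 31 = 0.516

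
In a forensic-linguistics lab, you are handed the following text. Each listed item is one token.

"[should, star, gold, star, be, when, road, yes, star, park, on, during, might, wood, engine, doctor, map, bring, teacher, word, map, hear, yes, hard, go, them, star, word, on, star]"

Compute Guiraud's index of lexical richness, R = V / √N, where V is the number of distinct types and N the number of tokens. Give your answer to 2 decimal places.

4.02

N = 30, V = 22.
√N = 5.477226
R = 22 / 5.477226 = 4.02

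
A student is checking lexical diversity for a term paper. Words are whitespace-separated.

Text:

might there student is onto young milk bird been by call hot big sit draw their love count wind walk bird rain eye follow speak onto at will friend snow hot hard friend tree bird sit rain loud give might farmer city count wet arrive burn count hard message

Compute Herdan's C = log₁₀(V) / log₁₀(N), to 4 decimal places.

0.9347

N = 49, V = 38.
log₁₀(V) = 1.579784, log₁₀(N) = 1.690196
C = 1.579784 / 1.690196 = 0.9347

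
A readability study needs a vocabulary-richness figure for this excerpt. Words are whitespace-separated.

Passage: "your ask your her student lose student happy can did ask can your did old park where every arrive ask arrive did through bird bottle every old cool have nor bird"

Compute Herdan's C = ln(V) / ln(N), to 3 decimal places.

0.857

N = 31, V = 19.
ln(V) = 2.944439, ln(N) = 3.433987
C = 2.944439 / 3.433987 = 0.857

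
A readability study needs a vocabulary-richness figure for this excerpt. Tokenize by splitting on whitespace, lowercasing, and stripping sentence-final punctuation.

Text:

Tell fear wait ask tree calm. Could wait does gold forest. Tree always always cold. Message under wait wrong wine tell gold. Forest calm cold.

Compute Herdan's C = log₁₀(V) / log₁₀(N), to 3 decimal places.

N = 25, V = 16.
log₁₀(V) = 1.204120, log₁₀(N) = 1.397940
C = 1.204120 / 1.397940 = 0.861

0.861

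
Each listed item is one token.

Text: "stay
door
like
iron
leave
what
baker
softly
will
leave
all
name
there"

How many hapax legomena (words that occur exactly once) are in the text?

Frequencies: leave:2, stay:1, door:1, like:1, iron:1, what:1, baker:1, softly:1, will:1, all:1, name:1, there:1
Hapax (freq=1): all, baker, door, iron, like, name, softly, stay, there, what, will

11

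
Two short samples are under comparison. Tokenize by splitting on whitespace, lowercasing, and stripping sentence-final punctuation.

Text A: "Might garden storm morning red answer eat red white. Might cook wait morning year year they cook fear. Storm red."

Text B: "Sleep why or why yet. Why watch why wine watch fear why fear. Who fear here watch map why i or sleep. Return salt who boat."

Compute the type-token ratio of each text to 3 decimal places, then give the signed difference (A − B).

0.112

TTR(A) = 13/20 = 0.650
TTR(B) = 14/26 = 0.538
Difference = 0.650 − 0.538 = 0.112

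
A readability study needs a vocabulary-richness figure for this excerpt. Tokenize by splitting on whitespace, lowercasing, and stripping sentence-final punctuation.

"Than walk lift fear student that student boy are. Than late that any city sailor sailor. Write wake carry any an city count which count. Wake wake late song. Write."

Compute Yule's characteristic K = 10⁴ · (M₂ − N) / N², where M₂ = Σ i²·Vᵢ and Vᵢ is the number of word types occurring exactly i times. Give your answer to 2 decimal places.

Frequencies: wake:3, than:2, student:2, that:2, late:2, any:2, city:2, sailor:2, write:2, count:2, walk:1, lift:1, fear:1, boy:1, are:1, carry:1, an:1, which:1, song:1
N = 30. Frequency spectrum: V_1=9, V_2=9, V_3=1
M₂ = 1²·9 + 2²·9 + 3²·1 = 54
K = 10000 × (54 − 30) / 30² = 266.67

266.67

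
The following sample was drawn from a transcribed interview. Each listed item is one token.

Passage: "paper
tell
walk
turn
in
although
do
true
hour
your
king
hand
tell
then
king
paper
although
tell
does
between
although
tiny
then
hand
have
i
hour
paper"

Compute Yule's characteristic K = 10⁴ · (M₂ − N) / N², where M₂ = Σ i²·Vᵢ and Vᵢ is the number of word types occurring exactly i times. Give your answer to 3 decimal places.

331.633

Frequencies: paper:3, tell:3, although:3, hour:2, king:2, hand:2, then:2, walk:1, turn:1, in:1, do:1, true:1, your:1, does:1, between:1, tiny:1, have:1, i:1
N = 28. Frequency spectrum: V_1=11, V_2=4, V_3=3
M₂ = 1²·11 + 2²·4 + 3²·3 = 54
K = 10000 × (54 − 28) / 28² = 331.633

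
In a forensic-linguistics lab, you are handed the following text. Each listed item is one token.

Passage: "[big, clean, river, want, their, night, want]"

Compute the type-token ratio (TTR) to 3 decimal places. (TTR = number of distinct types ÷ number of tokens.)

N = 7 tokens, V = 6 types.
TTR = V / N = 6 / 7 = 0.857

0.857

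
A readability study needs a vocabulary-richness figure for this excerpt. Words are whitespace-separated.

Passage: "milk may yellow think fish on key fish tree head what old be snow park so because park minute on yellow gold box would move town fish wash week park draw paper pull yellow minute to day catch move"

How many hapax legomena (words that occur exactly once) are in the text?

24

Frequencies: yellow:3, fish:3, park:3, on:2, minute:2, move:2, milk:1, may:1, think:1, key:1, tree:1, head:1, what:1, old:1, be:1, snow:1, so:1, because:1, gold:1, box:1, … (10 more, each freq 1)
Hapax (freq=1): be, because, box, catch, day, draw, gold, head, key, may, milk, old, paper, pull, snow, so, think, to, town, tree, wash, week, what, would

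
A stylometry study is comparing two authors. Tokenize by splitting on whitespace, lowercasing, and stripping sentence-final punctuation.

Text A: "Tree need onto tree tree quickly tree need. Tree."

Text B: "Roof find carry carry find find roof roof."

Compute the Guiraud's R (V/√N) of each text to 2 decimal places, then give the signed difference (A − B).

0.27

A: V=4, N=9, R=1.33
B: V=3, N=8, R=1.06
Difference = 1.33 − 1.06 = 0.27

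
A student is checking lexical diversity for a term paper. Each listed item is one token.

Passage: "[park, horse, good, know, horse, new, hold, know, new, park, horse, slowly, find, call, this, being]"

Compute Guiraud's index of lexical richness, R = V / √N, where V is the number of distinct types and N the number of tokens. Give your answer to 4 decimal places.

2.7500

N = 16, V = 11.
√N = 4.000000
R = 11 / 4.000000 = 2.7500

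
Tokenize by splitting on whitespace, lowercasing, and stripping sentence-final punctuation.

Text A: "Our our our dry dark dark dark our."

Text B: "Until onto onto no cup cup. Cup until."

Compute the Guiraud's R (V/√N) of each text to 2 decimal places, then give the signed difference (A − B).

A: V=3, N=8, R=1.06
B: V=4, N=8, R=1.41
Difference = 1.06 − 1.41 = -0.35

-0.35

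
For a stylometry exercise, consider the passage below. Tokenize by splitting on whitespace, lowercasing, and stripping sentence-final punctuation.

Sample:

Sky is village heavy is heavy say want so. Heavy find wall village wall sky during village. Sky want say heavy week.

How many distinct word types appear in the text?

Distinct types: {during, find, heavy, is, say, sky, so, village, wall, want, week}
V = 11

11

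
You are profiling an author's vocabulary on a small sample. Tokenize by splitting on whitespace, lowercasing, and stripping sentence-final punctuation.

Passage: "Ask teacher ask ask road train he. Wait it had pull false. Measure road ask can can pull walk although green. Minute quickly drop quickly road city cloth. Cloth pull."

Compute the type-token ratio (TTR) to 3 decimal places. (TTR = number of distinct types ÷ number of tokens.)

0.667

N = 30 tokens, V = 20 types.
TTR = V / N = 20 / 30 = 0.667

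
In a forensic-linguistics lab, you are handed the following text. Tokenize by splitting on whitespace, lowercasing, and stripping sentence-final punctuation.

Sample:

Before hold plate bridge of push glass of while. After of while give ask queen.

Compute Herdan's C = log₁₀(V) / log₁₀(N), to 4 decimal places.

0.9176

N = 15, V = 12.
log₁₀(V) = 1.079181, log₁₀(N) = 1.176091
C = 1.079181 / 1.176091 = 0.9176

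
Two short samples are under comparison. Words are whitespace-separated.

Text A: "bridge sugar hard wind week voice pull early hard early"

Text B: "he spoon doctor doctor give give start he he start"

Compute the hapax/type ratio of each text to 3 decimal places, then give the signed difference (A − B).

0.550

A: hapax=6, V=8, ratio=0.750
B: hapax=1, V=5, ratio=0.200
Difference = 0.750 − 0.200 = 0.550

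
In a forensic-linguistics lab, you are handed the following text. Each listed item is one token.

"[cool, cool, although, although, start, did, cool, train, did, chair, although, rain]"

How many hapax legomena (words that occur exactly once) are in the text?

Frequencies: cool:3, although:3, did:2, start:1, train:1, chair:1, rain:1
Hapax (freq=1): chair, rain, start, train

4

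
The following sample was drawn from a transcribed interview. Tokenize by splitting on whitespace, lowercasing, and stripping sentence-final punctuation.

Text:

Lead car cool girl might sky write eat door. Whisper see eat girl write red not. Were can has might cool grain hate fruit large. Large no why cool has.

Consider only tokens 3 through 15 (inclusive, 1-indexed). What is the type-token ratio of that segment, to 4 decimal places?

Segment tokens 3–15: cool, girl, might, sky, write, eat, door, whisper, see, eat, girl, write, red
Segment N = 13, segment V = 10.
TTR = 10 / 13 = 0.7692

0.7692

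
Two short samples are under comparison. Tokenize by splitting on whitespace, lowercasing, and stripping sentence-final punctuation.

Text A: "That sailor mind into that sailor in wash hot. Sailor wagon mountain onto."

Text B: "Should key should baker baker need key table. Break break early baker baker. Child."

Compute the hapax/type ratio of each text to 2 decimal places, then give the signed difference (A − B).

0.30

A: hapax=8, V=10, ratio=0.80
B: hapax=4, V=8, ratio=0.50
Difference = 0.80 − 0.50 = 0.30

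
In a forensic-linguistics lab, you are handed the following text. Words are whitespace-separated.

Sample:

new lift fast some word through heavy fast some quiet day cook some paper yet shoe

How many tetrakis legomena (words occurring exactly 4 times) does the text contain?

0

Frequencies: some:3, fast:2, new:1, lift:1, word:1, through:1, heavy:1, quiet:1, day:1, cook:1, paper:1, yet:1, shoe:1
Words with frequency 4: (none)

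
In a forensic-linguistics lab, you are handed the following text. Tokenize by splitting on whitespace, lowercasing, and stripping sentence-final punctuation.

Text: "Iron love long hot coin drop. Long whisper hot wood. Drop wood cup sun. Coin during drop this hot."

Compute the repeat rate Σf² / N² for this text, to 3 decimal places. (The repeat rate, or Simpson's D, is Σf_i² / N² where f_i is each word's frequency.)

0.102

Frequencies: hot:3, drop:3, long:2, coin:2, wood:2, iron:1, love:1, whisper:1, cup:1, sun:1, during:1, this:1
Σf² = 37; N² = 361
Repeat rate = 37 / 361 = 0.102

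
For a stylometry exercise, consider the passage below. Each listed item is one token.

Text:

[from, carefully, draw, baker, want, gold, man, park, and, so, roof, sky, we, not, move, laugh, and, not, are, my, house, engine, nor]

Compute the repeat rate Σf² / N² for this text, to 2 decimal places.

0.05

Frequencies: and:2, not:2, from:1, carefully:1, draw:1, baker:1, want:1, gold:1, man:1, park:1, so:1, roof:1, sky:1, we:1, move:1, laugh:1, are:1, my:1, house:1, engine:1, … (1 more, each freq 1)
Σf² = 27; N² = 529
Repeat rate = 27 / 529 = 0.05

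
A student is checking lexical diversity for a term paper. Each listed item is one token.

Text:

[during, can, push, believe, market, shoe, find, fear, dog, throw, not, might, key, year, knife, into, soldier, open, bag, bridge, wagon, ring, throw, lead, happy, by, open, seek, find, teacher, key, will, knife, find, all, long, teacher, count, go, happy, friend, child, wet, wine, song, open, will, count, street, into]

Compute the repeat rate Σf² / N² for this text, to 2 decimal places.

Frequencies: find:3, open:3, throw:2, key:2, knife:2, into:2, happy:2, teacher:2, will:2, count:2, during:1, can:1, push:1, believe:1, market:1, shoe:1, fear:1, dog:1, not:1, might:1, … (18 more, each freq 1)
Σf² = 78; N² = 2500
Repeat rate = 78 / 2500 = 0.03

0.03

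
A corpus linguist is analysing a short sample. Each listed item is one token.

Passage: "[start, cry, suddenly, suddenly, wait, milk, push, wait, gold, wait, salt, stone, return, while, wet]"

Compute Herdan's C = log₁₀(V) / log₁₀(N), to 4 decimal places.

N = 15, V = 12.
log₁₀(V) = 1.079181, log₁₀(N) = 1.176091
C = 1.079181 / 1.176091 = 0.9176

0.9176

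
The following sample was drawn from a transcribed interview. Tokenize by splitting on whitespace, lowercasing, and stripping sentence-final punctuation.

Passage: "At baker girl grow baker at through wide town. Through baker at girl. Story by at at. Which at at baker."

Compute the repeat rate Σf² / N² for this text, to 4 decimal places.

0.1791

Frequencies: at:7, baker:4, girl:2, through:2, grow:1, wide:1, town:1, story:1, by:1, which:1
Σf² = 79; N² = 441
Repeat rate = 79 / 441 = 0.1791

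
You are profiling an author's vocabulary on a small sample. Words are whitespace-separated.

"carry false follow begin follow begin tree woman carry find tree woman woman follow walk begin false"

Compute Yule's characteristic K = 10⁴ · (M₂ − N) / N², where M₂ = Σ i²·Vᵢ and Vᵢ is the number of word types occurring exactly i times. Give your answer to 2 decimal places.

Frequencies: follow:3, begin:3, woman:3, carry:2, false:2, tree:2, find:1, walk:1
N = 17. Frequency spectrum: V_1=2, V_2=3, V_3=3
M₂ = 1²·2 + 2²·3 + 3²·3 = 41
K = 10000 × (41 − 17) / 17² = 830.45

830.45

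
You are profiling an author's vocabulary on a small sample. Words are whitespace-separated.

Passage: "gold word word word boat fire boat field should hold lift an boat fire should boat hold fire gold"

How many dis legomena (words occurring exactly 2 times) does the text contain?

Frequencies: boat:4, word:3, fire:3, gold:2, should:2, hold:2, field:1, lift:1, an:1
Words with frequency 2: gold, hold, should

3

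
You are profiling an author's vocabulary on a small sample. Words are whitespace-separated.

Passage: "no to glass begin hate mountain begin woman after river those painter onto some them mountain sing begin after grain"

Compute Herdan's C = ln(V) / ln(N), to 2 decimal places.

0.93

N = 20, V = 16.
ln(V) = 2.772589, ln(N) = 2.995732
C = 2.772589 / 2.995732 = 0.93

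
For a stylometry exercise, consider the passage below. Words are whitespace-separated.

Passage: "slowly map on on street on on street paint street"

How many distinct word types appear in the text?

5

Distinct types: {map, on, paint, slowly, street}
V = 5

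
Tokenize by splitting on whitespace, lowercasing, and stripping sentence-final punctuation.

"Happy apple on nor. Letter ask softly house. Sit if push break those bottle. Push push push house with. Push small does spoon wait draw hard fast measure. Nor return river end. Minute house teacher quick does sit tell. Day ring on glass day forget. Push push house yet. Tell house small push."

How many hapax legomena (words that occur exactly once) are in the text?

Frequencies: push:8, house:5, on:2, nor:2, sit:2, small:2, does:2, tell:2, day:2, happy:1, apple:1, letter:1, ask:1, softly:1, if:1, break:1, those:1, bottle:1, with:1, spoon:1, … (15 more, each freq 1)
Hapax (freq=1): apple, ask, bottle, break, draw, end, fast, forget, glass, happy, hard, if, letter, measure, minute, quick, return, ring, river, softly, spoon, teacher, those, wait, with, yet

26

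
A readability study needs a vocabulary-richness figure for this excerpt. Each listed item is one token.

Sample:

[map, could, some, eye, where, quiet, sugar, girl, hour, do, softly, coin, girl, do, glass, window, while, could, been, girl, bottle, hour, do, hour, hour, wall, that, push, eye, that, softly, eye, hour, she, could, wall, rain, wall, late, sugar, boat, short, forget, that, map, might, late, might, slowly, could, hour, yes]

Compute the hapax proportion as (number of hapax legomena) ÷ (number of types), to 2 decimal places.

Frequencies: hour:6, could:4, eye:3, girl:3, do:3, wall:3, that:3, map:2, sugar:2, softly:2, late:2, might:2, some:1, where:1, quiet:1, coin:1, glass:1, window:1, while:1, been:1, … (9 more, each freq 1)
Hapax count = 17; type count = 29.
Ratio = 17 / 29 = 0.59

0.59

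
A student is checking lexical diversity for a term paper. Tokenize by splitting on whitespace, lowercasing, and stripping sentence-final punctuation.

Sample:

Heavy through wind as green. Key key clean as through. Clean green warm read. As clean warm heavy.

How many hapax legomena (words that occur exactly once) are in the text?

Frequencies: as:3, clean:3, heavy:2, through:2, green:2, key:2, warm:2, wind:1, read:1
Hapax (freq=1): read, wind

2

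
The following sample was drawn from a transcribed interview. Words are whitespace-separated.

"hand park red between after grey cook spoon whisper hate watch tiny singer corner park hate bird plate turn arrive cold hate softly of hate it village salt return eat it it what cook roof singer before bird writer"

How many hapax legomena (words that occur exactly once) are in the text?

Frequencies: hate:4, it:3, park:2, cook:2, singer:2, bird:2, hand:1, red:1, between:1, after:1, grey:1, spoon:1, whisper:1, watch:1, tiny:1, corner:1, plate:1, turn:1, arrive:1, cold:1, … (10 more, each freq 1)
Hapax (freq=1): after, arrive, before, between, cold, corner, eat, grey, hand, of, plate, red, return, roof, salt, softly, spoon, tiny, turn, village, watch, what, whisper, writer

24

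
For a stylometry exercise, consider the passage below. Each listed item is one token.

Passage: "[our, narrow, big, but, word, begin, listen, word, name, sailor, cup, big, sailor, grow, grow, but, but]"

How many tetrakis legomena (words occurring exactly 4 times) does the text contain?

Frequencies: but:3, big:2, word:2, sailor:2, grow:2, our:1, narrow:1, begin:1, listen:1, name:1, cup:1
Words with frequency 4: (none)

0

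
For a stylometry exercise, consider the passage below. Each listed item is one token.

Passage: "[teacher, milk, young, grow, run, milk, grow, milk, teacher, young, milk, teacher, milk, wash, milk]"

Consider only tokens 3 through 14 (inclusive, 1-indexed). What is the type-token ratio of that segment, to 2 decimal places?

0.50

Segment tokens 3–14: young, grow, run, milk, grow, milk, teacher, young, milk, teacher, milk, wash
Segment N = 12, segment V = 6.
TTR = 6 / 12 = 0.50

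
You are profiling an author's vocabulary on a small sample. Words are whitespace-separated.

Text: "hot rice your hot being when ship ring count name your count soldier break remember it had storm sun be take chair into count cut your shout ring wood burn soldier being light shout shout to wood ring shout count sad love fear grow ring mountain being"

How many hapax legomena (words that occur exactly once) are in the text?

Frequencies: ring:4, count:4, shout:4, your:3, being:3, hot:2, soldier:2, wood:2, rice:1, when:1, ship:1, name:1, break:1, remember:1, it:1, had:1, storm:1, sun:1, be:1, take:1, … (11 more, each freq 1)
Hapax (freq=1): be, break, burn, chair, cut, fear, grow, had, into, it, light, love, mountain, name, remember, rice, sad, ship, storm, sun, take, to, when

23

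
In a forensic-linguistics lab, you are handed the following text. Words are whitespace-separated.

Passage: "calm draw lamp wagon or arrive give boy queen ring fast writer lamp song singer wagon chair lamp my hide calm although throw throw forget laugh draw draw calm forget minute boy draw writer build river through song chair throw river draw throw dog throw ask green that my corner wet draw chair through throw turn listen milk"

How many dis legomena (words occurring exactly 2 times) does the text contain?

Frequencies: draw:6, throw:6, calm:3, lamp:3, chair:3, wagon:2, boy:2, writer:2, song:2, my:2, forget:2, river:2, through:2, or:1, arrive:1, give:1, queen:1, ring:1, fast:1, singer:1, … (14 more, each freq 1)
Words with frequency 2: boy, forget, my, river, song, through, wagon, writer

8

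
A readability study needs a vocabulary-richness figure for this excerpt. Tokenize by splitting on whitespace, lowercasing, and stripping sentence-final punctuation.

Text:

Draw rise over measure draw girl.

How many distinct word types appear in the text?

Distinct types: {draw, girl, measure, over, rise}
V = 5

5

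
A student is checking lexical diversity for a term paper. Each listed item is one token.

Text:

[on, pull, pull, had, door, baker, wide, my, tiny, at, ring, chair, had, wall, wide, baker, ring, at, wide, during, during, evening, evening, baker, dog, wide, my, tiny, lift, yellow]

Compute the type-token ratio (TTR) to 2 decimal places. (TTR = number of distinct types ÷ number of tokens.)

0.57

N = 30 tokens, V = 17 types.
TTR = V / N = 17 / 30 = 0.57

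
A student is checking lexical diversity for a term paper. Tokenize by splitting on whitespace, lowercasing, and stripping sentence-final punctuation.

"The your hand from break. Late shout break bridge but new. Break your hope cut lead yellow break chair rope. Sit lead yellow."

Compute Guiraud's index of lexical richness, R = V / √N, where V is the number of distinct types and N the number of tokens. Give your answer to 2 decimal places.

N = 23, V = 17.
√N = 4.795832
R = 17 / 4.795832 = 3.54

3.54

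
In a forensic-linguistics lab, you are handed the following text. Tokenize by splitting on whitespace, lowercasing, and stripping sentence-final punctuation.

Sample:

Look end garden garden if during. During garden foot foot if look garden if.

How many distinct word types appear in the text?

6

Distinct types: {during, end, foot, garden, if, look}
V = 6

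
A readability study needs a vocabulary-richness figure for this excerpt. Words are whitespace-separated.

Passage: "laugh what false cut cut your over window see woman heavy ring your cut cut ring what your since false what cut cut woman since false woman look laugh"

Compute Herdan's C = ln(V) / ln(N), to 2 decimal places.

N = 29, V = 13.
ln(V) = 2.564949, ln(N) = 3.367296
C = 2.564949 / 3.367296 = 0.76

0.76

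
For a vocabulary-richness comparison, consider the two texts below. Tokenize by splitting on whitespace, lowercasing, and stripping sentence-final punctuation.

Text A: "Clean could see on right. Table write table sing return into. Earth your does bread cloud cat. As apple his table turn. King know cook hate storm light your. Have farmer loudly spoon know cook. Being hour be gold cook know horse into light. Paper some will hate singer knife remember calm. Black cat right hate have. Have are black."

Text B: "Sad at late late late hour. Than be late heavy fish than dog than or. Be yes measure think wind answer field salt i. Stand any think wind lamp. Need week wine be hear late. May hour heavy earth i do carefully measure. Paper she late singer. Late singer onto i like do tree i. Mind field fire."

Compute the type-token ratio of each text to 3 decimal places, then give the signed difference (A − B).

0.095

TTR(A) = 44/60 = 0.733
TTR(B) = 37/58 = 0.638
Difference = 0.733 − 0.638 = 0.095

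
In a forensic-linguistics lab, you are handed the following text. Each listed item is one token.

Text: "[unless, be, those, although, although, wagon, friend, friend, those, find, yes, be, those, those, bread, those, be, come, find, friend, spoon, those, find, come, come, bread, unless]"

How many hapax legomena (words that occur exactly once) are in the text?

3

Frequencies: those:6, be:3, friend:3, find:3, come:3, unless:2, although:2, bread:2, wagon:1, yes:1, spoon:1
Hapax (freq=1): spoon, wagon, yes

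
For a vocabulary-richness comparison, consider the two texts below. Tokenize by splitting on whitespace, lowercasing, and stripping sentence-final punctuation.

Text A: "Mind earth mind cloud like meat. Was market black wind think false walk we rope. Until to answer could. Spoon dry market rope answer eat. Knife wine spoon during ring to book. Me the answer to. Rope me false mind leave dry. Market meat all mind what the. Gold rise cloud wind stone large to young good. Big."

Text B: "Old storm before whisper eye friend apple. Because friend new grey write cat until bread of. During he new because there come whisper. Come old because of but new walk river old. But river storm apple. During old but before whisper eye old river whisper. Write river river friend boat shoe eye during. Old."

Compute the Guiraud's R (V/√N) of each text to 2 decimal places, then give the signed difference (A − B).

A: V=38, N=58, R=4.99
B: V=24, N=54, R=3.27
Difference = 4.99 − 3.27 = 1.72

1.72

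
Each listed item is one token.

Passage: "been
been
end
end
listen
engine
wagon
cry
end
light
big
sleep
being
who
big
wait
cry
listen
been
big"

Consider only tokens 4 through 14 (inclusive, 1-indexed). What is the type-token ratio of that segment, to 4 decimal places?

0.9091

Segment tokens 4–14: end, listen, engine, wagon, cry, end, light, big, sleep, being, who
Segment N = 11, segment V = 10.
TTR = 10 / 11 = 0.9091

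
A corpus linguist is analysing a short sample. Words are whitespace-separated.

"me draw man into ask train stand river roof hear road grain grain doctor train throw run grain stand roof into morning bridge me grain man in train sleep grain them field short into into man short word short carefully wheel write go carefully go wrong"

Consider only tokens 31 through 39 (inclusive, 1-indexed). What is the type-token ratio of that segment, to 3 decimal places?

0.667

Segment tokens 31–39: them, field, short, into, into, man, short, word, short
Segment N = 9, segment V = 6.
TTR = 6 / 9 = 0.667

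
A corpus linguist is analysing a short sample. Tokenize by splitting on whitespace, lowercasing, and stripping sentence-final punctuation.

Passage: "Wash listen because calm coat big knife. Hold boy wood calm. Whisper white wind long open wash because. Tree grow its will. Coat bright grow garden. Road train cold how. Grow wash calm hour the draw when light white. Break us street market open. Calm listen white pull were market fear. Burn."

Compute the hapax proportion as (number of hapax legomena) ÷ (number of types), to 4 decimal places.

Frequencies: calm:4, wash:3, white:3, grow:3, listen:2, because:2, coat:2, open:2, market:2, big:1, knife:1, hold:1, boy:1, wood:1, whisper:1, wind:1, long:1, tree:1, its:1, will:1, … (18 more, each freq 1)
Hapax count = 29; type count = 38.
Ratio = 29 / 38 = 0.7632

0.7632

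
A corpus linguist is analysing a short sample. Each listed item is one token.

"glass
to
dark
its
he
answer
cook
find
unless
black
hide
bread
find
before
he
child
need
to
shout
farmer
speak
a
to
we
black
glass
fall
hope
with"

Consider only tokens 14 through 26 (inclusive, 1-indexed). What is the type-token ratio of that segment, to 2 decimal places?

Segment tokens 14–26: before, he, child, need, to, shout, farmer, speak, a, to, we, black, glass
Segment N = 13, segment V = 12.
TTR = 12 / 13 = 0.92

0.92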